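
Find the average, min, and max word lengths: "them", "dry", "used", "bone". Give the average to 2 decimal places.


Lengths: "them"=4, "dry"=3, "used"=4, "bone"=4
Sum = 15, Count = 4
Average = 15/4 = 3.75
= avg=3.75, min=3, max=4


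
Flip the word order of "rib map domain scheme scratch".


Original: "rib map domain scheme scratch"
Words (1..n): rib | map | domain | scheme | scratch
Reversed (n..1): scratch | scheme | domain | map | rib
Result = "scratch scheme domain map rib"


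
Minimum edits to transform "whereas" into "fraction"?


Word 1: "whereas" (length 7)
Word 2: "fraction" (length 8)
One optimal edit sequence (insert/delete/substitute each cost 1):
  1. insert 'f'  (+1)
  2. substitute 'w' -> 'r'  (+1)
  3. substitute 'h' -> 'a'  (+1)
  4. substitute 'e' -> 'c'  (+1)
  5. substitute 'r' -> 't'  (+1)
  6. substitute 'e' -> 'i'  (+1)
  7. substitute 'a' -> 'o'  (+1)
  8. substitute 's' -> 'n'  (+1)
Total edit operations: 8
Edit distance = 8


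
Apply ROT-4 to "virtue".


Word: "virtue"
Shift: 4
Each letter → (letter + shift) mod 26:
  'v' (21) + 4 = 25 → 'z'
  'i' (8) + 4 = 12 → 'm'
  'r' (17) + 4 = 21 → 'v'
  't' (19) + 4 = 23 → 'x'
  'u' (20) + 4 = 24 → 'y'
  'e' (4) + 4 = 8 → 'i'
Result = "zmvxyi"


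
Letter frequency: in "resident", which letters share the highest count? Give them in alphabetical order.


Word: "resident"
Letter counts:
  'd': 1
  'e': 2
  'i': 1
  'n': 1
  'r': 1
  's': 1
  't': 1
Maximum count = 2
Most frequent = 'e' (2 times each)


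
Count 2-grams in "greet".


Word: "greet" (length 5)
Number of 2-grams = length - 2 + 1 = 5 - 2 + 1
= 4


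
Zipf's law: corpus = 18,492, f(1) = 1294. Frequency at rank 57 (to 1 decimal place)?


Zipf's law: f(r) = f(1) / r
f(1) = 1294
f(57) = 1294 / 57
= 22.7 occurrences


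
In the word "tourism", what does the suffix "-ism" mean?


Suffix: -ism
Example: tourism = tour + -ism
Meaning = belief / practice


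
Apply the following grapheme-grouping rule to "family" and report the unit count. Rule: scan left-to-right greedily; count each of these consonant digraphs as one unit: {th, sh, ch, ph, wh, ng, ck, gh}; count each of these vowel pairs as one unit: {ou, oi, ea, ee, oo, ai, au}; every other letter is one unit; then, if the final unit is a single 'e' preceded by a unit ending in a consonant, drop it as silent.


Word: "family" (6 letters)
Left-to-right scan:
  1. 'f' (letter)
  2. 'a' (letter)
  3. 'm' (letter)
  4. 'i' (letter)
  5. 'l' (letter)
  6. 'y' (letter)
Units from scan: 6
Sound units = 6 units


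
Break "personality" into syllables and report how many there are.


Word: "personality"
Syllable breakdown: per / son / al / i / ty
Counting: 5 parts
= 5 syllables


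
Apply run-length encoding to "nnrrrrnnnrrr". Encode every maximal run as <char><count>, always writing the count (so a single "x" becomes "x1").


String: "nnrrrrnnnrrr"
Scanning for consecutive runs:
  'n' x 2
  'r' x 4
  'n' x 3
  'r' x 3
RLE = "n2r4n3r3"


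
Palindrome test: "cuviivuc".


Word: "cuviivuc"
Reversed: "cuviivuc"
Forward == Backward? cuviivuc == cuviivuc
Palindrome = Yes


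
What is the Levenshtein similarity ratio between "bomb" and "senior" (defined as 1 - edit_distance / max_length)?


Word 1: "bomb" (length 4)
Word 2: "senior" (length 6)
One optimal edit sequence:
  1. insert 's'  (+1)
  2. insert 'e'  (+1)
  3. substitute 'b' -> 'n'  (+1)
  4. substitute 'o' -> 'i'  (+1)
  5. substitute 'm' -> 'o'  (+1)
  6. substitute 'b' -> 'r'  (+1)
Edit distance = 6
Max length = max(4, 6) = 6
Similarity = 1 - 6/6
= 0.0000


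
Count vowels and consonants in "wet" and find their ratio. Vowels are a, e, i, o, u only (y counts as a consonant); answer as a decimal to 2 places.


Word: "wet"
Vowels (a,e,i,o,u): 1
Consonants: 2
Ratio = 1/2
= 0.50


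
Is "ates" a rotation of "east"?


Word: "east", Candidate: "ates"
Method: check if candidate is substring of word+word
"easteast" contains "ates"? No
Is rotation = No


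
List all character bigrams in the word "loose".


Word: "loose" (length 5)
Number of bigrams = 5 - 2 + 1 = 4
  Position 0: "lo"
  Position 1: "oo"
  Position 2: "os"
  Position 3: "se"
Bigrams = "lo", "oo", "os", "se"


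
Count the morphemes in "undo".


Word: "undo"
Morphemes: un- + do
Each morpheme carries meaning
= 2 morphemes


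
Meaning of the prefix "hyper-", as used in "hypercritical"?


Prefix: hyper-
As in: hypercritical -> hyper- + critical
Meaning = over / excessive


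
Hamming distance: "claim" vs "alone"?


Comparing character by character (same length = 5):
  Pos 0: 'c' vs 'a' !=
  Pos 1: 'l' vs 'l' =
  Pos 2: 'a' vs 'o' !=
  Pos 3: 'i' vs 'n' !=
  Pos 4: 'm' vs 'e' !=
Hamming distance = 4


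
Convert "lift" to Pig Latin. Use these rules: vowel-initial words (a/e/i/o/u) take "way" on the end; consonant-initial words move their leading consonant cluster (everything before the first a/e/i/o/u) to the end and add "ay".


Word: "lift"
Starts with consonant(s) → move to end, add 'ay'
Consonant cluster: "l"
Pig Latin = "iftlay"


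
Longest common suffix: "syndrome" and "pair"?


Word 1: "syndrome"
Word 2: "pair"
Comparing from end:
  Pos -1: 'e' != 'r' (stop)
LCS = "" (length 0)


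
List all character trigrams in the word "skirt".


Word: "skirt" (length 5)
Number of trigrams = 5 - 3 + 1 = 3
  Position 0: "ski"
  Position 1: "kir"
  Position 2: "irt"
Trigrams = "ski", "kir", "irt"


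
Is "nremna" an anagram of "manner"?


Word 1: "manner" → sorted: aemnnr
Word 2: "nremna" → sorted: aemnnr
Same letters? aemnnr == aemnnr
Anagram = Yes


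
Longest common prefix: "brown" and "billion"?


Word 1: "brown"
Word 2: "billion"
Comparing from start:
  Pos 0: 'b' == 'b'
  Pos 1: 'r' != 'i' (stop)
LCP = "b" (length 1)


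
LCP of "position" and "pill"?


Word 1: "position"
Word 2: "pill"
Comparing from start:
  Pos 0: 'p' == 'p'
  Pos 1: 'o' != 'i' (stop)
LCP = "p" (length 1)


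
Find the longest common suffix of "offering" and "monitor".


Word 1: "offering"
Word 2: "monitor"
Comparing from end:
  Pos -1: 'g' != 'r' (stop)
LCS = "" (length 0)


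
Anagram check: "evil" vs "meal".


Word 1: "evil" → sorted: eilv
Word 2: "meal" → sorted: aelm
Same letters? eilv != aelm
Anagram = No


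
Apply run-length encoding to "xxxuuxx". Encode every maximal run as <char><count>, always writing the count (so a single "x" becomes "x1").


String: "xxxuuxx"
Scanning for consecutive runs:
  'x' x 3
  'u' x 2
  'x' x 2
RLE = "x3u2x2"


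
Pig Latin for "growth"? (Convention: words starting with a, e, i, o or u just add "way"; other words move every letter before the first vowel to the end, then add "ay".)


Word: "growth"
Starts with consonant(s) → move to end, add 'ay'
Consonant cluster: "gr"
Pig Latin = "owthgray"


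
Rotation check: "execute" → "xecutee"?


Word: "execute", Candidate: "xecutee"
Method: check if candidate is substring of word+word
"executeexecute" contains "xecutee"? Yes
Is rotation = Yes


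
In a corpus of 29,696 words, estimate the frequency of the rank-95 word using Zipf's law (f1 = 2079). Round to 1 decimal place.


Zipf's law: f(r) = f(1) / r
f(1) = 2079
f(95) = 2079 / 95
= 21.9 occurrences


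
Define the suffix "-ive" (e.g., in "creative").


Suffix: -ive
Example: creative (create + -ive, with a spelling change)
Meaning = tending to


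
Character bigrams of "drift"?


Word: "drift" (length 5)
Number of bigrams = 5 - 2 + 1 = 4
  Position 0: "dr"
  Position 1: "ri"
  Position 2: "if"
  Position 3: "ft"
Bigrams = "dr", "ri", "if", "ft"


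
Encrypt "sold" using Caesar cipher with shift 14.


Word: "sold"
Shift: 14
Each letter → (letter + shift) mod 26:
  's' (18) + 14 = 6 → 'g'
  'o' (14) + 14 = 2 → 'c'
  'l' (11) + 14 = 25 → 'z'
  'd' (3) + 14 = 17 → 'r'
Result = "gczr"


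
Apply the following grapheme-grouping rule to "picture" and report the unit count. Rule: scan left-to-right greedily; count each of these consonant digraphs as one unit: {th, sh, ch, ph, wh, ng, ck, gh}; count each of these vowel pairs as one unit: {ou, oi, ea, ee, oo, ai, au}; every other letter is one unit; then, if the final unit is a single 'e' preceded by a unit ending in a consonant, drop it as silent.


Word: "picture" (7 letters)
Left-to-right scan:
  1. 'p' (letter)
  2. 'i' (letter)
  3. 'c' (letter)
  4. 't' (letter)
  5. 'u' (letter)
  6. 'r' (letter)
  7. 'e' (letter)
Units from scan: 7
Final unit is 'e' after a consonant -> drop as silent (-1)
Sound units = 6 units


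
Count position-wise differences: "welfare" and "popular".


Comparing character by character (same length = 7):
  Pos 0: 'w' vs 'p' !=
  Pos 1: 'e' vs 'o' !=
  Pos 2: 'l' vs 'p' !=
  Pos 3: 'f' vs 'u' !=
  Pos 4: 'a' vs 'l' !=
  Pos 5: 'r' vs 'a' !=
  Pos 6: 'e' vs 'r' !=
Hamming distance = 7


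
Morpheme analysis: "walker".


Word: "walker"
Morphemes: walk | -er
Each morpheme carries meaning
= 2 morphemes


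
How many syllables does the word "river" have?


Word: "river"
Syllable breakdown: riv · er
Counting: 2 parts
= 2 syllables


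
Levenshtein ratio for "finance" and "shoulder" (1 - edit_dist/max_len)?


Word 1: "finance" (length 7)
Word 2: "shoulder" (length 8)
One optimal edit sequence:
  1. substitute 'f' -> 's'  (+1)
  2. substitute 'i' -> 'h'  (+1)
  3. substitute 'n' -> 'o'  (+1)
  4. substitute 'a' -> 'u'  (+1)
  5. substitute 'n' -> 'l'  (+1)
  6. substitute 'c' -> 'd'  (+1)
  7. keep 'e'
  8. insert 'r'  (+1)
Edit distance = 7
Max length = max(7, 8) = 8
Similarity = 1 - 7/8
= 0.1250


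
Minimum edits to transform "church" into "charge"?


Word 1: "church" (length 6)
Word 2: "charge" (length 6)
One optimal edit sequence (insert/delete/substitute each cost 1):
  1. keep 'c'
  2. keep 'h'
  3. substitute 'u' -> 'a'  (+1)
  4. keep 'r'
  5. substitute 'c' -> 'g'  (+1)
  6. substitute 'h' -> 'e'  (+1)
Total edit operations: 3
Edit distance = 3


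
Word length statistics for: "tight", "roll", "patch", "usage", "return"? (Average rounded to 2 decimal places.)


Lengths: "tight"=5, "roll"=4, "patch"=5, "usage"=5, "return"=6
Sum = 25, Count = 5
Average = 25/5 = 5.00
= avg=5.00, min=4, max=6


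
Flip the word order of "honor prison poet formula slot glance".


Original: "honor prison poet formula slot glance"
Words (1..n): honor | prison | poet | formula | slot | glance
Reversed (n..1): glance | slot | formula | poet | prison | honor
Result = "glance slot formula poet prison honor"


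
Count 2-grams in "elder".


Word: "elder" (length 5)
Number of 2-grams = length - 2 + 1 = 5 - 2 + 1
= 4


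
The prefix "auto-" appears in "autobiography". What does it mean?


Prefix: auto-
As in: autobiography -> auto- + biography
Meaning = self


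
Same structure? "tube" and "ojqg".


Pattern of "tube": [0, 1, 2, 3]
Pattern of "ojqg": [0, 1, 2, 3]
Patterns match
Same pattern = Yes


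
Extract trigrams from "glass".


Word: "glass" (length 5)
Number of trigrams = 5 - 3 + 1 = 3
  Position 0: "gla"
  Position 1: "las"
  Position 2: "ass"
Trigrams = "gla", "las", "ass"


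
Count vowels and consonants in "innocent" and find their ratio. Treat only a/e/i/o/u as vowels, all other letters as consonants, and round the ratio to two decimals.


Word: "innocent"
Vowels (a,e,i,o,u): 3
Consonants: 5
Ratio = 3/5
= 0.60


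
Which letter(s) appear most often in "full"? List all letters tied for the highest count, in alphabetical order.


Word: "full"
Letter counts:
  'f': 1
  'l': 2
  'u': 1
Maximum count = 2
Most frequent = 'l' (2 times each)


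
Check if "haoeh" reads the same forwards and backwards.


Word: "haoeh"
Reversed: "heoah"
Forward == Backward? haoeh != heoah
Palindrome = No


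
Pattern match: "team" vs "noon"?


Pattern of "team": [0, 1, 2, 3]
Pattern of "noon": [0, 1, 1, 0]
Patterns do not match
Same pattern = No


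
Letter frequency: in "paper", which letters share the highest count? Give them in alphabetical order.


Word: "paper"
Letter counts:
  'a': 1
  'e': 1
  'p': 2
  'r': 1
Maximum count = 2
Most frequent = 'p' (2 times each)


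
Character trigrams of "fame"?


Word: "fame" (length 4)
Number of trigrams = 4 - 3 + 1 = 2
  Position 0: "fam"
  Position 1: "ame"
Trigrams = "fam", "ame"


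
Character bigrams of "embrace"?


Word: "embrace" (length 7)
Number of bigrams = 7 - 2 + 1 = 6
  Position 0: "em"
  Position 1: "mb"
  Position 2: "br"
  Position 3: "ra"
  Position 4: "ac"
  Position 5: "ce"
Bigrams = "em", "mb", "br", "ra", "ac", "ce"


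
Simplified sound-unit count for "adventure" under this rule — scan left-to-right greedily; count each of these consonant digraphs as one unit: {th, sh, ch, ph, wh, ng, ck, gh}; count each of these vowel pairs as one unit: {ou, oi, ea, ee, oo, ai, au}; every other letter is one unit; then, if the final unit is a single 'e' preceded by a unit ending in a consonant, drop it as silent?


Word: "adventure" (9 letters)
Left-to-right scan:
  [1] 'a' (letter)
  [2] 'd' (letter)
  [3] 'v' (letter)
  [4] 'e' (letter)
  [5] 'n' (letter)
  [6] 't' (letter)
  [7] 'u' (letter)
  [8] 'r' (letter)
  [9] 'e' (letter)
Units from scan: 9
Final unit is 'e' after a consonant -> drop as silent (-1)
Sound units = 8 units


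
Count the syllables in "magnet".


Word: "magnet"
Syllable breakdown: mag-net
Counting: 2 parts
= 2 syllables


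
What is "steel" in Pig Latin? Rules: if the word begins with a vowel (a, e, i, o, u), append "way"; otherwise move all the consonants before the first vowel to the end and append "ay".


Word: "steel"
Starts with consonant(s) → move to end, add 'ay'
Consonant cluster: "st"
Pig Latin = "eelstay"


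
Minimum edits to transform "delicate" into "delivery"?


Word 1: "delicate" (length 8)
Word 2: "delivery" (length 8)
One optimal edit sequence (insert/delete/substitute each cost 1):
  1. keep 'd'
  2. keep 'e'
  3. keep 'l'
  4. keep 'i'
  5. substitute 'c' -> 'v'  (+1)
  6. substitute 'a' -> 'e'  (+1)
  7. substitute 't' -> 'r'  (+1)
  8. substitute 'e' -> 'y'  (+1)
Total edit operations: 4
Edit distance = 4


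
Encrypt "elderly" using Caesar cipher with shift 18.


Word: "elderly"
Shift: 18
Each letter → (letter + shift) mod 26:
  'e' (4) + 18 = 22 → 'w'
  'l' (11) + 18 = 3 → 'd'
  'd' (3) + 18 = 21 → 'v'
  'e' (4) + 18 = 22 → 'w'
  'r' (17) + 18 = 9 → 'j'
  'l' (11) + 18 = 3 → 'd'
  'y' (24) + 18 = 16 → 'q'
Result = "wdvwjdq"


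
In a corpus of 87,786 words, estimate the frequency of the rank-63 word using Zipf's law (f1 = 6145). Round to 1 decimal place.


Zipf's law: f(r) = f(1) / r
f(1) = 6145
f(63) = 6145 / 63
= 97.5 occurrences


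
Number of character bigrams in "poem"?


Word: "poem" (length 4)
Number of 2-grams = length - 2 + 1 = 4 - 2 + 1
= 3


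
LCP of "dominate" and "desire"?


Word 1: "dominate"
Word 2: "desire"
Comparing from start:
  Pos 0: 'd' == 'd'
  Pos 1: 'o' != 'e' (stop)
LCP = "d" (length 1)


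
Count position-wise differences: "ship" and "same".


Comparing character by character (same length = 4):
  Pos 0: 's' vs 's' =
  Pos 1: 'h' vs 'a' !=
  Pos 2: 'i' vs 'm' !=
  Pos 3: 'p' vs 'e' !=
Hamming distance = 3


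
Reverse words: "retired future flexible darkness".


Original: "retired future flexible darkness"
Words (1..n): retired | future | flexible | darkness
Reversed (n..1): darkness | flexible | future | retired
Result = "darkness flexible future retired"


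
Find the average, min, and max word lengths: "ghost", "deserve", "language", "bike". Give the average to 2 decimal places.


Lengths: "ghost"=5, "deserve"=7, "language"=8, "bike"=4
Sum = 24, Count = 4
Average = 24/4 = 6.00
= avg=6.00, min=4, max=8


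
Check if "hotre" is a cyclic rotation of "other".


Word: "other", Candidate: "hotre"
Method: check if candidate is substring of word+word
"otherother" contains "hotre"? No
Is rotation = No


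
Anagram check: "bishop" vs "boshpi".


Word 1: "bishop" → sorted: bhiops
Word 2: "boshpi" → sorted: bhiops
Same letters? bhiops == bhiops
Anagram = Yes


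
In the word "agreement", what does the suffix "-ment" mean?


Suffix: -ment
Example: agreement = agree + -ment
Meaning = result of action


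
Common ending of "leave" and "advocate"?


Word 1: "leave"
Word 2: "advocate"
Comparing from end:
  Pos -1: 'e' == 'e'
  Pos -2: 'v' != 't' (stop)
LCS = "e" (length 1)


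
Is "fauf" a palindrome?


Word: "fauf"
Reversed: "fuaf"
Forward == Backward? fauf != fuaf
Palindrome = No


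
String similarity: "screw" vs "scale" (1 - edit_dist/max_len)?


Word 1: "screw" (length 5)
Word 2: "scale" (length 5)
One optimal edit sequence:
  1. keep 's'
  2. keep 'c'
  3. substitute 'r' -> 'a'  (+1)
  4. substitute 'e' -> 'l'  (+1)
  5. substitute 'w' -> 'e'  (+1)
Edit distance = 3
Max length = max(5, 5) = 5
Similarity = 1 - 3/5
= 0.4000


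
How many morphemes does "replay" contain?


Word: "replay"
Morphemes: re- | play
Each morpheme carries meaning
= 2 morphemes


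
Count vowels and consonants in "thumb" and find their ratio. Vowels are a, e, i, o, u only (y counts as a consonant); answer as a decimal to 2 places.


Word: "thumb"
Vowels (a,e,i,o,u): 1
Consonants: 4
Ratio = 1/4
= 0.25


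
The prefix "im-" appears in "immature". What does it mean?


Prefix: im-
As in: immature -> im- + mature
Meaning = not / into


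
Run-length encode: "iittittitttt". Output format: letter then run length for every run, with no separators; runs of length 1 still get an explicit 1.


String: "iittittitttt"
Scanning for consecutive runs:
  'i' x 2
  't' x 2
  'i' x 1
  't' x 2
  'i' x 1
  't' x 4
RLE = "i2t2i1t2i1t4"


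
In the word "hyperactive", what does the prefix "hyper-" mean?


Prefix: hyper-
Example: hyperactive (hyper- + active)
Meaning = over / excessive


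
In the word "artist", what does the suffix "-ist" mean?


Suffix: -ist
As in: artist -> art + -ist
Meaning = one who practices


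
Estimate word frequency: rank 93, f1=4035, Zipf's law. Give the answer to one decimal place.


Zipf's law: f(r) = f(1) / r
f(1) = 4035
f(93) = 4035 / 93
= 43.4 occurrences


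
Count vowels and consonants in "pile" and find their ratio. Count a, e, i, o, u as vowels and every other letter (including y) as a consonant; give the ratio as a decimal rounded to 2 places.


Word: "pile"
Vowels (a,e,i,o,u): 2
Consonants: 2
Ratio = 2/2
= 1.00


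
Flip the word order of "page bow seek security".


Original: "page bow seek security"
Words (1..n): page | bow | seek | security
Reversed (n..1): security | seek | bow | page
Result = "security seek bow page"


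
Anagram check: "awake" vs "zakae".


Word 1: "awake" → sorted: aaekw
Word 2: "zakae" → sorted: aaekz
Same letters? aaekw != aaekz
Anagram = No


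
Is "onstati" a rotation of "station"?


Word: "station", Candidate: "onstati"
Method: check if candidate is substring of word+word
"stationstation" contains "onstati"? Yes
Is rotation = Yes


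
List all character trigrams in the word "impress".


Word: "impress" (length 7)
Number of trigrams = 7 - 3 + 1 = 5
  Position 0: "imp"
  Position 1: "mpr"
  Position 2: "pre"
  Position 3: "res"
  Position 4: "ess"
Trigrams = "imp", "mpr", "pre", "res", "ess"


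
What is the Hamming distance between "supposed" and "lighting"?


Comparing character by character (same length = 8):
  Pos 0: 's' vs 'l' !=
  Pos 1: 'u' vs 'i' !=
  Pos 2: 'p' vs 'g' !=
  Pos 3: 'p' vs 'h' !=
  Pos 4: 'o' vs 't' !=
  Pos 5: 's' vs 'i' !=
  Pos 6: 'e' vs 'n' !=
  Pos 7: 'd' vs 'g' !=
Hamming distance = 8


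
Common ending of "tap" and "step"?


Word 1: "tap"
Word 2: "step"
Comparing from end:
  Pos -1: 'p' == 'p'
  Pos -2: 'a' != 'e' (stop)
LCS = "p" (length 1)


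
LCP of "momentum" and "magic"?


Word 1: "momentum"
Word 2: "magic"
Comparing from start:
  Pos 0: 'm' == 'm'
  Pos 1: 'o' != 'a' (stop)
LCP = "m" (length 1)


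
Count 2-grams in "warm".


Word: "warm" (length 4)
Number of 2-grams = length - 2 + 1 = 4 - 2 + 1
= 3


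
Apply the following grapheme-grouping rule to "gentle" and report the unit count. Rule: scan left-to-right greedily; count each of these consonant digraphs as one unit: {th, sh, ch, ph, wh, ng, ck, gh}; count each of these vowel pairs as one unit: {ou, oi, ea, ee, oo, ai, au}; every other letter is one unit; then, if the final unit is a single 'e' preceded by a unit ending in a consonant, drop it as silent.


Word: "gentle" (6 letters)
Left-to-right scan:
  (1) 'g' (letter)
  (2) 'e' (letter)
  (3) 'n' (letter)
  (4) 't' (letter)
  (5) 'l' (letter)
  (6) 'e' (letter)
Units from scan: 6
Final unit is 'e' after a consonant -> drop as silent (-1)
Sound units = 5 units


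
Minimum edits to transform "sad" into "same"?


Word 1: "sad" (length 3)
Word 2: "same" (length 4)
One optimal edit sequence (insert/delete/substitute each cost 1):
  1. keep 's'
  2. keep 'a'
  3. insert 'm'  (+1)
  4. substitute 'd' -> 'e'  (+1)
Total edit operations: 2
Edit distance = 2


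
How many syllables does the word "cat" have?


Word: "cat"
Syllable breakdown: cat
Counting: 1 part
= 1 syllable


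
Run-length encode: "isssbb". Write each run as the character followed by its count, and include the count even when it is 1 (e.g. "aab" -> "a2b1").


String: "isssbb"
Scanning for consecutive runs:
  'i' x 1
  's' x 3
  'b' x 2
RLE = "i1s3b2"


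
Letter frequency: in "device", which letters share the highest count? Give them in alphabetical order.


Word: "device"
Letter counts:
  'c': 1
  'd': 1
  'e': 2
  'i': 1
  'v': 1
Maximum count = 2
Most frequent = 'e' (2 times each)


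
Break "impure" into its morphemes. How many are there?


Word: "impure"
Morphemes: im- | pure
Each morpheme carries meaning
= 2 morphemes


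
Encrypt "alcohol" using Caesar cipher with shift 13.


Word: "alcohol"
Shift: 13
Each letter → (letter + shift) mod 26:
  'a' (0) + 13 = 13 → 'n'
  'l' (11) + 13 = 24 → 'y'
  'c' (2) + 13 = 15 → 'p'
  'o' (14) + 13 = 1 → 'b'
  'h' (7) + 13 = 20 → 'u'
  'o' (14) + 13 = 1 → 'b'
  'l' (11) + 13 = 24 → 'y'
Result = "nypbuby"


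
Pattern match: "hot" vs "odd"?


Pattern of "hot": [0, 1, 2]
Pattern of "odd": [0, 1, 1]
Patterns do not match
Same pattern = No


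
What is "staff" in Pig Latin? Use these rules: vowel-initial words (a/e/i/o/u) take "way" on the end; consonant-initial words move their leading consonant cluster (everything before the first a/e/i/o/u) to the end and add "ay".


Word: "staff"
Starts with consonant(s) → move to end, add 'ay'
Consonant cluster: "st"
Pig Latin = "affstay"


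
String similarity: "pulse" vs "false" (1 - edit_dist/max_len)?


Word 1: "pulse" (length 5)
Word 2: "false" (length 5)
One optimal edit sequence:
  1. substitute 'p' -> 'f'  (+1)
  2. substitute 'u' -> 'a'  (+1)
  3. keep 'l'
  4. keep 's'
  5. keep 'e'
Edit distance = 2
Max length = max(5, 5) = 5
Similarity = 1 - 2/5
= 0.6000


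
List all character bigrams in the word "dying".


Word: "dying" (length 5)
Number of bigrams = 5 - 2 + 1 = 4
  Position 0: "dy"
  Position 1: "yi"
  Position 2: "in"
  Position 3: "ng"
Bigrams = "dy", "yi", "in", "ng"


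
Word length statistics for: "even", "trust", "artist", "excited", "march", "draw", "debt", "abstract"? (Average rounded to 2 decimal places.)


Lengths: "even"=4, "trust"=5, "artist"=6, "excited"=7, "march"=5, "draw"=4, "debt"=4, "abstract"=8
Sum = 43, Count = 8
Average = 43/8 = 5.38
= avg=5.38, min=4, max=8


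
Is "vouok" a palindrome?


Word: "vouok"
Reversed: "kouov"
Forward == Backward? vouok != kouov
Palindrome = No


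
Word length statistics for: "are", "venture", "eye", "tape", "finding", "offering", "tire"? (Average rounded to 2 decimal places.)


Lengths: "are"=3, "venture"=7, "eye"=3, "tape"=4, "finding"=7, "offering"=8, "tire"=4
Sum = 36, Count = 7
Average = 36/7 = 5.14
= avg=5.14, min=3, max=8


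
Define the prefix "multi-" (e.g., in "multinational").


Prefix: multi-
Example: multinational = multi- + national
Meaning = many


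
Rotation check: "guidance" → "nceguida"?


Word: "guidance", Candidate: "nceguida"
Method: check if candidate is substring of word+word
"guidanceguidance" contains "nceguida"? Yes
Is rotation = Yes


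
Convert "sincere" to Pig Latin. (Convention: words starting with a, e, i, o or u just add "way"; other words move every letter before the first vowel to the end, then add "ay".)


Word: "sincere"
Starts with consonant(s) → move to end, add 'ay'
Consonant cluster: "s"
Pig Latin = "inceresay"


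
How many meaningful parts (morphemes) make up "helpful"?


Word: "helpful"
Morphemes: help + -ful
Each morpheme carries meaning
= 2 morphemes


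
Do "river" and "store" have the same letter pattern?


Pattern of "river": [0, 1, 2, 3, 0]
Pattern of "store": [0, 1, 2, 3, 4]
Patterns do not match
Same pattern = No


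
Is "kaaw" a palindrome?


Word: "kaaw"
Reversed: "waak"
Forward == Backward? kaaw != waak
Palindrome = No


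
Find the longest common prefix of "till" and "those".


Word 1: "till"
Word 2: "those"
Comparing from start:
  Pos 0: 't' == 't'
  Pos 1: 'i' != 'h' (stop)
LCP = "t" (length 1)


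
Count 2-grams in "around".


Word: "around" (length 6)
Number of 2-grams = length - 2 + 1 = 6 - 2 + 1
= 5


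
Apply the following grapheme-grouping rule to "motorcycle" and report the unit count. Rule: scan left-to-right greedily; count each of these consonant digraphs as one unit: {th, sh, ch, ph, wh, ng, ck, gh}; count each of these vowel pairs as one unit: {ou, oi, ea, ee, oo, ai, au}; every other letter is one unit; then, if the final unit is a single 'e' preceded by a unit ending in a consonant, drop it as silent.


Word: "motorcycle" (10 letters)
Left-to-right scan:
  (1) 'm' (letter)
  (2) 'o' (letter)
  (3) 't' (letter)
  (4) 'o' (letter)
  (5) 'r' (letter)
  (6) 'c' (letter)
  (7) 'y' (letter)
  (8) 'c' (letter)
  (9) 'l' (letter)
  (10) 'e' (letter)
Units from scan: 10
Final unit is 'e' after a consonant -> drop as silent (-1)
Sound units = 9 units


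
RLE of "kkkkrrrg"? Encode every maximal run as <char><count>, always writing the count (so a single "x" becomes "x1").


String: "kkkkrrrg"
Scanning for consecutive runs:
  'k' x 4
  'r' x 3
  'g' x 1
RLE = "k4r3g1"


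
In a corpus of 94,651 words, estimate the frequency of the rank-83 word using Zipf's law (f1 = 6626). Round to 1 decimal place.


Zipf's law: f(r) = f(1) / r
f(1) = 6626
f(83) = 6626 / 83
= 79.8 occurrences


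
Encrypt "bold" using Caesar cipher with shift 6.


Word: "bold"
Shift: 6
Each letter → (letter + shift) mod 26:
  'b' (1) + 6 = 7 → 'h'
  'o' (14) + 6 = 20 → 'u'
  'l' (11) + 6 = 17 → 'r'
  'd' (3) + 6 = 9 → 'j'
Result = "hurj"


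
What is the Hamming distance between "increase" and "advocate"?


Comparing character by character (same length = 8):
  Pos 0: 'i' vs 'a' !=
  Pos 1: 'n' vs 'd' !=
  Pos 2: 'c' vs 'v' !=
  Pos 3: 'r' vs 'o' !=
  Pos 4: 'e' vs 'c' !=
  Pos 5: 'a' vs 'a' =
  Pos 6: 's' vs 't' !=
  Pos 7: 'e' vs 'e' =
Hamming distance = 6


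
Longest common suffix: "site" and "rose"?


Word 1: "site"
Word 2: "rose"
Comparing from end:
  Pos -1: 'e' == 'e'
  Pos -2: 't' != 's' (stop)
LCS = "e" (length 1)


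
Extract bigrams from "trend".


Word: "trend" (length 5)
Number of bigrams = 5 - 2 + 1 = 4
  Position 0: "tr"
  Position 1: "re"
  Position 2: "en"
  Position 3: "nd"
Bigrams = "tr", "re", "en", "nd"


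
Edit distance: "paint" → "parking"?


Word 1: "paint" (length 5)
Word 2: "parking" (length 7)
One optimal edit sequence (insert/delete/substitute each cost 1):
  1. keep 'p'
  2. keep 'a'
  3. insert 'r'  (+1)
  4. insert 'k'  (+1)
  5. keep 'i'
  6. keep 'n'
  7. substitute 't' -> 'g'  (+1)
Total edit operations: 3
Edit distance = 3


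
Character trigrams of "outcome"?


Word: "outcome" (length 7)
Number of trigrams = 7 - 3 + 1 = 5
  Position 0: "out"
  Position 1: "utc"
  Position 2: "tco"
  Position 3: "com"
  Position 4: "ome"
Trigrams = "out", "utc", "tco", "com", "ome"


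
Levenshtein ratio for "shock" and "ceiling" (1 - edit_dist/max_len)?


Word 1: "shock" (length 5)
Word 2: "ceiling" (length 7)
One optimal edit sequence:
  1. insert 'c'  (+1)
  2. insert 'e'  (+1)
  3. substitute 's' -> 'i'  (+1)
  4. substitute 'h' -> 'l'  (+1)
  5. substitute 'o' -> 'i'  (+1)
  6. substitute 'c' -> 'n'  (+1)
  7. substitute 'k' -> 'g'  (+1)
Edit distance = 7
Max length = max(5, 7) = 7
Similarity = 1 - 7/7
= 0.0000


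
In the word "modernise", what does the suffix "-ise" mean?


Suffix: -ise
Example: modernise = modern + -ise
Meaning = to make


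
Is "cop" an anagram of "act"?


Word 1: "act" → sorted: act
Word 2: "cop" → sorted: cop
Same letters? act != cop
Anagram = No


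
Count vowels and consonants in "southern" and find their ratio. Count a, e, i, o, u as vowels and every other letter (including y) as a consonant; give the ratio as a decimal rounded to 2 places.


Word: "southern"
Vowels (a,e,i,o,u): 3
Consonants: 5
Ratio = 3/5
= 0.60


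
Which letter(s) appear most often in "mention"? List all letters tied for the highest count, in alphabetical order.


Word: "mention"
Letter counts:
  'e': 1
  'i': 1
  'm': 1
  'n': 2
  'o': 1
  't': 1
Maximum count = 2
Most frequent = 'n' (2 times each)


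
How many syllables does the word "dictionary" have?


Word: "dictionary"
Syllable breakdown: dic · tion · ar · y
Counting: 4 parts
= 4 syllables


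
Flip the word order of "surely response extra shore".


Original: "surely response extra shore"
Words (1..n): surely | response | extra | shore
Reversed (n..1): shore | extra | response | surely
Result = "shore extra response surely"


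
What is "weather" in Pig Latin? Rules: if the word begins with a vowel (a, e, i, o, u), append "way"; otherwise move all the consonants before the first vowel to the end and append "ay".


Word: "weather"
Starts with consonant(s) → move to end, add 'ay'
Consonant cluster: "w"
Pig Latin = "eatherway"


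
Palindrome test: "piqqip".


Word: "piqqip"
Reversed: "piqqip"
Forward == Backward? piqqip == piqqip
Palindrome = Yes


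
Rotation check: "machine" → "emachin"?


Word: "machine", Candidate: "emachin"
Method: check if candidate is substring of word+word
"machinemachine" contains "emachin"? Yes
Is rotation = Yes


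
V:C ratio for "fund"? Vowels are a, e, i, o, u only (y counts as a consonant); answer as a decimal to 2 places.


Word: "fund"
Vowels (a,e,i,o,u): 1
Consonants: 3
Ratio = 1/3
= 0.33


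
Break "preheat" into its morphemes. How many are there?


Word: "preheat"
Morphemes: pre- / heat
Each morpheme carries meaning
= 2 morphemes


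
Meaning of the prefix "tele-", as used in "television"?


Prefix: tele-
Example: television = tele- + vision
Meaning = distant


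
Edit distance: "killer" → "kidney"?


Word 1: "killer" (length 6)
Word 2: "kidney" (length 6)
One optimal edit sequence (insert/delete/substitute each cost 1):
  1. keep 'k'
  2. keep 'i'
  3. substitute 'l' -> 'd'  (+1)
  4. substitute 'l' -> 'n'  (+1)
  5. keep 'e'
  6. substitute 'r' -> 'y'  (+1)
Total edit operations: 3
Edit distance = 3


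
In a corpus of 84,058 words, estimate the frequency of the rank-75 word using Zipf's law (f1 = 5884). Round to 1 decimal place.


Zipf's law: f(r) = f(1) / r
f(1) = 5884
f(75) = 5884 / 75
= 78.5 occurrences


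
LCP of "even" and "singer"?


Word 1: "even"
Word 2: "singer"
Comparing from start:
  Pos 0: 'e' != 's' (stop)
LCP = "" (length 0)


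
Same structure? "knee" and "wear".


Pattern of "knee": [0, 1, 2, 2]
Pattern of "wear": [0, 1, 2, 3]
Patterns do not match
Same pattern = No


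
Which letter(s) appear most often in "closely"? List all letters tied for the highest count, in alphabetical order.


Word: "closely"
Letter counts:
  'c': 1
  'e': 1
  'l': 2
  'o': 1
  's': 1
  'y': 1
Maximum count = 2
Most frequent = 'l' (2 times each)


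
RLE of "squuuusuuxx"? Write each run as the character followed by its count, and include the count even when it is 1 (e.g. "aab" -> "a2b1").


String: "squuuusuuxx"
Scanning for consecutive runs:
  's' x 1
  'q' x 1
  'u' x 4
  's' x 1
  'u' x 2
  'x' x 2
RLE = "s1q1u4s1u2x2"


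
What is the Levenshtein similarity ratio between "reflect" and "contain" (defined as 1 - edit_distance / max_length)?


Word 1: "reflect" (length 7)
Word 2: "contain" (length 7)
One optimal edit sequence:
  1. substitute 'r' -> 'c'  (+1)
  2. substitute 'e' -> 'o'  (+1)
  3. substitute 'f' -> 'n'  (+1)
  4. substitute 'l' -> 't'  (+1)
  5. substitute 'e' -> 'a'  (+1)
  6. substitute 'c' -> 'i'  (+1)
  7. substitute 't' -> 'n'  (+1)
Edit distance = 7
Max length = max(7, 7) = 7
Similarity = 1 - 7/7
= 0.0000


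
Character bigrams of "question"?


Word: "question" (length 8)
Number of bigrams = 8 - 2 + 1 = 7
  Position 0: "qu"
  Position 1: "ue"
  Position 2: "es"
  Position 3: "st"
  Position 4: "ti"
  Position 5: "io"
  Position 6: "on"
Bigrams = "qu", "ue", "es", "st", "ti", "io", "on"


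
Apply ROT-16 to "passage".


Word: "passage"
Shift: 16
Each letter → (letter + shift) mod 26:
  'p' (15) + 16 = 5 → 'f'
  'a' (0) + 16 = 16 → 'q'
  's' (18) + 16 = 8 → 'i'
  's' (18) + 16 = 8 → 'i'
  'a' (0) + 16 = 16 → 'q'
  'g' (6) + 16 = 22 → 'w'
  'e' (4) + 16 = 20 → 'u'
Result = "fqiiqwu"


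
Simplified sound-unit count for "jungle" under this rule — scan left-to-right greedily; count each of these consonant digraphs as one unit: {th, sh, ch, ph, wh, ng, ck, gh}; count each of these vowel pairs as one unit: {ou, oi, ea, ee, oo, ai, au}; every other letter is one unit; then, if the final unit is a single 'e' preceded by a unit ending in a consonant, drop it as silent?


Word: "jungle" (6 letters)
Left-to-right scan:
  1. 'j' (letter)
  2. 'u' (letter)
  3. 'ng' (digraph)
  4. 'l' (letter)
  5. 'e' (letter)
Units from scan: 5
Final unit is 'e' after a consonant -> drop as silent (-1)
Sound units = 4 units


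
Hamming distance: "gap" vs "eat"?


Comparing character by character (same length = 3):
  Pos 0: 'g' vs 'e' !=
  Pos 1: 'a' vs 'a' =
  Pos 2: 'p' vs 't' !=
Hamming distance = 2


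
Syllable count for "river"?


Word: "river"
Syllable breakdown: riv · er
Counting: 2 parts
= 2 syllables


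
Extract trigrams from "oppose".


Word: "oppose" (length 6)
Number of trigrams = 6 - 3 + 1 = 4
  Position 0: "opp"
  Position 1: "ppo"
  Position 2: "pos"
  Position 3: "ose"
Trigrams = "opp", "ppo", "pos", "ose"


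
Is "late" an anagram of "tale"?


Word 1: "tale" → sorted: aelt
Word 2: "late" → sorted: aelt
Same letters? aelt == aelt
Anagram = Yes


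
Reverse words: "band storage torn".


Original: "band storage torn"
Words (1..n): band | storage | torn
Reversed (n..1): torn | storage | band
Result = "torn storage band"


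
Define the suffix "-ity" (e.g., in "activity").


Suffix: -ity
Example: activity (active + -ity, with a spelling change)
Meaning = quality of


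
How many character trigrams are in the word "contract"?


Word: "contract" (length 8)
Number of 3-grams = length - 3 + 1 = 8 - 3 + 1
= 6


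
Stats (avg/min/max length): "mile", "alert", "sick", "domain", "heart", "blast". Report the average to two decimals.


Lengths: "mile"=4, "alert"=5, "sick"=4, "domain"=6, "heart"=5, "blast"=5
Sum = 29, Count = 6
Average = 29/6 = 4.83
= avg=4.83, min=4, max=6


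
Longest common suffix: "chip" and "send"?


Word 1: "chip"
Word 2: "send"
Comparing from end:
  Pos -1: 'p' != 'd' (stop)
LCS = "" (length 0)


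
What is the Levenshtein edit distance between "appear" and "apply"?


Word 1: "appear" (length 6)
Word 2: "apply" (length 5)
One optimal edit sequence (insert/delete/substitute each cost 1):
  1. keep 'a'
  2. keep 'p'
  3. keep 'p'
  4. delete 'e'  (+1)
  5. substitute 'a' -> 'l'  (+1)
  6. substitute 'r' -> 'y'  (+1)
Total edit operations: 3
Edit distance = 3


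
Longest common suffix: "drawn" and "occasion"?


Word 1: "drawn"
Word 2: "occasion"
Comparing from end:
  Pos -1: 'n' == 'n'
  Pos -2: 'w' != 'o' (stop)
LCS = "n" (length 1)


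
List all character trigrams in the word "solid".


Word: "solid" (length 5)
Number of trigrams = 5 - 3 + 1 = 3
  Position 0: "sol"
  Position 1: "oli"
  Position 2: "lid"
Trigrams = "sol", "oli", "lid"


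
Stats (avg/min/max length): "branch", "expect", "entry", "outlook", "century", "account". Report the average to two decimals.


Lengths: "branch"=6, "expect"=6, "entry"=5, "outlook"=7, "century"=7, "account"=7
Sum = 38, Count = 6
Average = 38/6 = 6.33
= avg=6.33, min=5, max=7


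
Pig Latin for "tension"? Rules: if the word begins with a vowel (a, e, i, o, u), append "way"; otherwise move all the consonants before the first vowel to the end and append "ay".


Word: "tension"
Starts with consonant(s) → move to end, add 'ay'
Consonant cluster: "t"
Pig Latin = "ensiontay"


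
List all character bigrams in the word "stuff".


Word: "stuff" (length 5)
Number of bigrams = 5 - 2 + 1 = 4
  Position 0: "st"
  Position 1: "tu"
  Position 2: "uf"
  Position 3: "ff"
Bigrams = "st", "tu", "uf", "ff"


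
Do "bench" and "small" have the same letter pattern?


Pattern of "bench": [0, 1, 2, 3, 4]
Pattern of "small": [0, 1, 2, 3, 3]
Patterns do not match
Same pattern = No


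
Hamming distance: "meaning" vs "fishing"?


Comparing character by character (same length = 7):
  Pos 0: 'm' vs 'f' !=
  Pos 1: 'e' vs 'i' !=
  Pos 2: 'a' vs 's' !=
  Pos 3: 'n' vs 'h' !=
  Pos 4: 'i' vs 'i' =
  Pos 5: 'n' vs 'n' =
  Pos 6: 'g' vs 'g' =
Hamming distance = 4


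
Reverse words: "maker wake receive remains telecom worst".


Original: "maker wake receive remains telecom worst"
Words (1..n): maker | wake | receive | remains | telecom | worst
Reversed (n..1): worst | telecom | remains | receive | wake | maker
Result = "worst telecom remains receive wake maker"


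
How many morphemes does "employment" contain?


Word: "employment"
Morphemes: employ | -ment
Each morpheme carries meaning
= 2 morphemes


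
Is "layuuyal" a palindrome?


Word: "layuuyal"
Reversed: "layuuyal"
Forward == Backward? layuuyal == layuuyal
Palindrome = Yes


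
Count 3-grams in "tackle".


Word: "tackle" (length 6)
Number of 3-grams = length - 3 + 1 = 6 - 3 + 1
= 4


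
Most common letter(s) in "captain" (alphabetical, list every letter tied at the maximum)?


Word: "captain"
Letter counts:
  'a': 2
  'c': 1
  'i': 1
  'n': 1
  'p': 1
  't': 1
Maximum count = 2
Most frequent = 'a' (2 times each)


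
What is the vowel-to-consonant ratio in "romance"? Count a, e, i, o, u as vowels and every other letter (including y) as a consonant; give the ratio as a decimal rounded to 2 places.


Word: "romance"
Vowels (a,e,i,o,u): 3
Consonants: 4
Ratio = 3/4
= 0.75


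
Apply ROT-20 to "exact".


Word: "exact"
Shift: 20
Each letter → (letter + shift) mod 26:
  'e' (4) + 20 = 24 → 'y'
  'x' (23) + 20 = 17 → 'r'
  'a' (0) + 20 = 20 → 'u'
  'c' (2) + 20 = 22 → 'w'
  't' (19) + 20 = 13 → 'n'
Result = "yruwn"


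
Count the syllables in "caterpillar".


Word: "caterpillar"
Syllable breakdown: cat / er / pil / lar
Counting: 4 parts
= 4 syllables


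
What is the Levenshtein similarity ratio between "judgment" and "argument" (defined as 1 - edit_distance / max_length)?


Word 1: "judgment" (length 8)
Word 2: "argument" (length 8)
One optimal edit sequence:
  1. substitute 'j' -> 'a'  (+1)
  2. substitute 'u' -> 'r'  (+1)
  3. substitute 'd' -> 'g'  (+1)
  4. substitute 'g' -> 'u'  (+1)
  5. keep 'm'
  6. keep 'e'
  7. keep 'n'
  8. keep 't'
Edit distance = 4
Max length = max(8, 8) = 8
Similarity = 1 - 4/8
= 0.5000
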